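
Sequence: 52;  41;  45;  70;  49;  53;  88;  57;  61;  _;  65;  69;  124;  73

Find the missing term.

106

Positions follow the repeating pattern ABB; grouping by letter gives 2 tracks.
Track A = 52, 70, 88, ?, 124: adding 18 each time.
Track B = 41, 45, 49, 53, 57, 61, 65, 69, 73: linear: a_n = 37 + 4·n.
The gap is track A's term 4; the rule gives 106.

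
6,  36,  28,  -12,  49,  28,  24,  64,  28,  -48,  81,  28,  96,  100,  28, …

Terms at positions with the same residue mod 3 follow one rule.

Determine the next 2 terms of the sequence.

Split by position mod 3 into 3 tracks.
Track A is 6, -12, 24, -48, 96, which is multiplying by -2 each time.
Track B is 36, 49, 64, 81, 100, which is the squares 6², 7², 8², ….
Track C is 28, 28, 28, 28, 28, which is constant 28.
Position 16 falls in track A as its term 6, giving -192.
Position 17 → track B, term 6 = 121.

-192, 121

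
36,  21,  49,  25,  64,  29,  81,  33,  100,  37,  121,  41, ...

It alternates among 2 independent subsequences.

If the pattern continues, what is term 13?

144

Positions 1, 3, 5, … form one subsequence and positions 2, 4, 6, … form another.
Stream A: 36, 49, 64, 81, 100, 121. Consecutive squares n² from n = 6.
Stream B: 21, 25, 29, 33, 37, 41. Adding 4 each time.
Position 13 → stream A, term 7 = 144.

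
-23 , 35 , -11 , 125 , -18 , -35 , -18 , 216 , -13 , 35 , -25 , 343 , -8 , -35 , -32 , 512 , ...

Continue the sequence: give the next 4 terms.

Split by position mod 4: positions 1, 5, 9, … form one track, and each other residue class forms its own.
Stream A: -23, -18, -13, -8 (adding 5 each time).
Stream B: 35, -35, 35, -35 (alternating ±35).
Stream C: -11, -18, -25, -32 (linear: a_n = -4 − 7·n).
Stream D: 125, 216, 343, 512 (the cubes 5³, 6³, 7³, …).
Position 17 → stream A, term 5 = -3.
The 18th slot belongs to stream B; its 5th term is 35.
Position 19 falls in stream C as its term 5, giving -39.
Position 20 → stream D, term 5 = 729.

-3, 35, -39, 729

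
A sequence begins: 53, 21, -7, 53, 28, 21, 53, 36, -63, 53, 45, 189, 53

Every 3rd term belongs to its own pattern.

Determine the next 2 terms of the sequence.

55, -567

The terms cycle through 3 interleaved subsequences.
Subsequence A: 53, 53, 53, 53, 53. Always 53.
Subsequence B: 21, 28, 36, 45. Triangular numbers n(n+1)/2 for n = 6, 7, ….
Subsequence C: -7, 21, -63, 189. Geometric with ratio -3.
Term 14 comes from subsequence B (its 5th entry): 55.
Position 15 falls in subsequence C as its term 5, giving -567.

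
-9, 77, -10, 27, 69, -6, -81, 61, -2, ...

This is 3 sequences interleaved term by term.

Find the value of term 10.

243

The terms cycle through 3 interleaved subsequences.
Track A is -9, 27, -81, which is multiplying by -3 each time.
Track B is 77, 69, 61, which is linear: a_n = 85 − 8·n.
Track C is -10, -6, -2, which is arithmetic with common difference +4.
The 10th slot belongs to track A; its 4th term is 243.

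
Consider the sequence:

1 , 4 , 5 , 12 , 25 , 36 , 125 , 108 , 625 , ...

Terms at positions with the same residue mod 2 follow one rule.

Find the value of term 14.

Positions 1, 3, 5, … form one subsequence and positions 2, 4, 6, … form another.
Stream A: 1, 5, 25, 125, 625. Successive powers of 5.
Stream B: 4, 12, 36, 108. Geometric with ratio 3.
Position 14 falls in stream B as its term 7, giving 2916.

2916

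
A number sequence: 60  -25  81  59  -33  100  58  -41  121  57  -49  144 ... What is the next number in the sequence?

56

Split by position mod 3 into 3 tracks.
Track A: 60, 59, 58, 57 (subtracting 1 each time).
Track B: -25, -33, -41, -49 (arithmetic, step −8).
Track C: 81, 100, 121, 144 (perfect squares starting at 9²).
The 13th slot belongs to track A; its 5th term is 56.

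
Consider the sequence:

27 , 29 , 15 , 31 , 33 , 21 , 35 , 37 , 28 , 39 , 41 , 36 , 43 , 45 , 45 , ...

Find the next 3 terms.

The slot pattern repeats as AAB (period 3), so there are 2 interleaved tracks.
Track A: 27, 29, 31, 33, 35, 37, 39, 41, 43, 45 (arithmetic, step +2).
Track B: 15, 21, 28, 36, 45 (triangular numbers n(n+1)/2 for n = 5, 6, …).
Position 16 → track A, term 11 = 47.
The 17th slot belongs to track A; its 12th term is 49.
Position 18 falls in track B as its term 6, giving 55.

47, 49, 55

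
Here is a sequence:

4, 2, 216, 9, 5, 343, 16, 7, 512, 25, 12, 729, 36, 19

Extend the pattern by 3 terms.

1000, 49, 31

Split by position mod 3 into 3 tracks.
Subsequence A is 4, 9, 16, 25, 36, which is consecutive squares n² from n = 2.
Subsequence B is 2, 5, 7, 12, 19, which is each term equals the sum of the previous two.
Subsequence C is 216, 343, 512, 729, which is consecutive cubes n³ from n = 6.
Position 15 falls in subsequence C as its term 5, giving 1000.
Term 16 comes from subsequence A (its 6th entry): 49.
The 17th slot belongs to subsequence B; its 6th term is 31.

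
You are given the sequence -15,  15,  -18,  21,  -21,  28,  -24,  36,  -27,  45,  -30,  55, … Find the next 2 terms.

-33, 66

Odd-indexed and even-indexed terms follow separate rules.
Track A is -15, -18, -21, -24, -27, -30, which is arithmetic with common difference −3.
Track B is 15, 21, 28, 36, 45, 55, which is triangular numbers n(n+1)/2 for n = 5, 6, ….
The 13th slot belongs to track A; its 7th term is -33.
Term 14 comes from track B (its 7th entry): 66.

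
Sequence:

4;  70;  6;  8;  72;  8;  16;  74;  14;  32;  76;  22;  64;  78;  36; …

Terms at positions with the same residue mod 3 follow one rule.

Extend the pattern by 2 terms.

Read the sequence 3 terms at a time; column i is its own pattern.
Track A is 4, 8, 16, 32, 64, which is multiplying by 2 each time.
Track B is 70, 72, 74, 76, 78, which is linear: a_n = 68 + 2·n.
Track C is 6, 8, 14, 22, 36, which is Fibonacci-style (each term is the sum of the two before it).
Position 16 → track A, term 6 = 128.
The 17th slot belongs to track B; its 6th term is 80.

128, 80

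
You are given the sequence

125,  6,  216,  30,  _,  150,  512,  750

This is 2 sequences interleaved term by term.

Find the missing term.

Taking every 2nd term gives 2 separate tracks.
Stream A is 125, 216, ?, 512, which is perfect cubes starting at 5³.
Stream B is 6, 30, 150, 750, which is geometric, ×5 each step.
The gap is stream A's term 3; the rule gives 343.

343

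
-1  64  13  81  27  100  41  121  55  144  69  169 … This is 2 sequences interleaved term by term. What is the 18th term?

Split by position mod 2 into 2 tracks.
Track A is -1, 13, 27, 41, 55, 69, which is adding 14 each time.
Track B is 64, 81, 100, 121, 144, 169, which is perfect squares starting at 8².
Term 18 comes from track B (its 9th entry): 256.

256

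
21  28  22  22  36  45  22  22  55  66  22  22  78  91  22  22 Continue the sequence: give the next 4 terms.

Positions follow the repeating pattern AABB; grouping by letter gives 2 tracks.
Track A: 21, 28, 36, 45, 55, 66, 78, 91 — the triangular numbers T_6, T_7, ….
Track B: 22, 22, 22, 22, 22, 22, 22, 22 — constant 22.
Term 17 comes from track A (its 9th entry): 105.
The 18th slot belongs to track A; its 10th term is 120.
The 19th slot belongs to track B; its 9th term is 22.
Term 20 comes from track B (its 10th entry): 22.

105, 120, 22, 22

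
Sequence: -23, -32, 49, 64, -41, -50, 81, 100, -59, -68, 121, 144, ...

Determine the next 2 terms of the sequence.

The slot pattern repeats as AABB (period 4), so there are 2 interleaved tracks.
Track A: -23, -32, -41, -50, -59, -68 — subtracting 9 each time.
Track B: 49, 64, 81, 100, 121, 144 — the squares 7², 8², 9², ….
Position 13 falls in track A as its term 7, giving -77.
Position 14 → track A, term 8 = -86.

-77, -86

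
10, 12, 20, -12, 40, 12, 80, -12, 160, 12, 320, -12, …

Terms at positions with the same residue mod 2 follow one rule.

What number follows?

Taking every 2nd term gives 2 separate tracks.
Stream A is 10, 20, 40, 80, 160, 320, which is multiplying by 2 each time.
Stream B is 12, -12, 12, -12, 12, -12, which is oscillating between 12 and -12.
Position 13 falls in stream A as its term 7, giving 640.

640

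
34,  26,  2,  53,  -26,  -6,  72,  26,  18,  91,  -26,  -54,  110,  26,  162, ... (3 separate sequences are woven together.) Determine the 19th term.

148

Split by position mod 3 into 3 tracks.
Stream A: 34, 53, 72, 91, 110 — linear: a_n = 15 + 19·n.
Stream B: 26, -26, 26, -26, 26 — the oscillation 26·(−1)^(n+1).
Stream C: 2, -6, 18, -54, 162 — geometric with ratio -3.
Term 19 comes from stream A (its 7th entry): 148.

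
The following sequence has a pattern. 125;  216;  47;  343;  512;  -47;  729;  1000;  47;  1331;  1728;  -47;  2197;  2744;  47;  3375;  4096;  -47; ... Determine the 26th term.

10648

Reading positions in blocks of 3 reveals the pattern AAB — 2 tracks woven together.
Track A: 125, 216, 343, 512, 729, 1000, 1331, 1728, 2197, 2744, 3375, 4096 (the cubes 5³, 6³, 7³, …).
Track B: 47, -47, 47, -47, 47, -47 (the oscillation 47·(−1)^(n+1)).
Position 26 → track A, term 18 = 10648.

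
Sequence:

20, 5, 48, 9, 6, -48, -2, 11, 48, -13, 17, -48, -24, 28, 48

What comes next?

-35

Read the sequence 3 terms at a time; column i is its own pattern.
Stream A is 20, 9, -2, -13, -24, which is arithmetic with common difference −11.
Stream B is 5, 6, 11, 17, 28, which is Fibonacci-style (each term is the sum of the two before it).
Stream C is 48, -48, 48, -48, 48, which is the oscillation 48·(−1)^(n+1).
The 16th slot belongs to stream A; its 6th term is -35.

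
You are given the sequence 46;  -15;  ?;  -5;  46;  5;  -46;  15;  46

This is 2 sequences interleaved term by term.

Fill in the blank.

Split by position mod 2 into 2 tracks.
Track A = 46, ?, 46, -46, 46: the oscillation 46·(−1)^(n+1).
Track B = -15, -5, 5, 15: linear: a_n = -25 + 10·n.
The gap is track A's term 2; the rule gives -46.

-46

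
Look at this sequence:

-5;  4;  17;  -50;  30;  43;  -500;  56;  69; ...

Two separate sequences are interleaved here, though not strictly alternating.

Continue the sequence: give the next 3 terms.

-5000, 82, 95

Positions follow the repeating pattern ABB; grouping by letter gives 2 tracks.
Subsequence A: -5, -50, -500. Geometric with ratio 10.
Subsequence B: 4, 17, 30, 43, 56, 69. Linear: a_n = -9 + 13·n.
Position 10 → subsequence A, term 4 = -5000.
The 11th slot belongs to subsequence B; its 7th term is 82.
Term 12 comes from subsequence B (its 8th entry): 95.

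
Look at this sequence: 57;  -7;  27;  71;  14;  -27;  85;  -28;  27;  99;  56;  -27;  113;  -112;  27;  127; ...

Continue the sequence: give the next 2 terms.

Read the sequence 3 terms at a time; column i is its own pattern.
Stream A is 57, 71, 85, 99, 113, 127, which is arithmetic, step +14.
Stream B is -7, 14, -28, 56, -112, which is geometric, ×-2 each step.
Stream C is 27, -27, 27, -27, 27, which is alternating ±27.
Position 17 falls in stream B as its term 6, giving 224.
Position 18 → stream C, term 6 = -27.

224, -27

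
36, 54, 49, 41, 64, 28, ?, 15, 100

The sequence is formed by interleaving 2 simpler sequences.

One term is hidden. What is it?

81

Positions 1, 3, 5, … form one subsequence and positions 2, 4, 6, … form another.
Track A: 36, 49, 64, ?, 100 (perfect squares starting at 6²).
Track B: 54, 41, 28, 15 (arithmetic with common difference −13).
Track A's pattern makes the blank 81.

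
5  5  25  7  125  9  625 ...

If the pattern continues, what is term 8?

The terms cycle through 2 interleaved subsequences.
Track A is 5, 25, 125, 625, which is geometric, ×5 each step.
Track B is 5, 7, 9, which is linear: a_n = 3 + 2·n.
Position 8 falls in track B as its term 4, giving 11.

11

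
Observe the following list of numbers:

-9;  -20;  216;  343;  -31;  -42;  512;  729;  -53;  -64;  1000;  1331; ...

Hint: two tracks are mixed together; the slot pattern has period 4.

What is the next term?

The slot pattern repeats as AABB (period 4), so there are 2 interleaved tracks.
Track A = -9, -20, -31, -42, -53, -64: subtracting 11 each time.
Track B = 216, 343, 512, 729, 1000, 1331: the cubes 6³, 7³, 8³, ….
Position 13 → track A, term 7 = -75.

-75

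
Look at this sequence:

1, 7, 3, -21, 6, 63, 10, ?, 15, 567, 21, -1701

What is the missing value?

-189

Split by position mod 2 into 2 tracks.
Stream A: 1, 3, 6, 10, 15, 21 (triangular numbers starting at T_1).
Stream B: 7, -21, 63, ?, 567, -1701 (geometric with ratio -3).
The gap is stream B's term 4; the rule gives -189.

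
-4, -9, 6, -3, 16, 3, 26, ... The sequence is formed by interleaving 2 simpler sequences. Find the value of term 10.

Taking every 2nd term gives 2 separate tracks.
Subsequence A: -4, 6, 16, 26. Arithmetic, step +10.
Subsequence B: -9, -3, 3. Adding 6 each time.
Term 10 comes from subsequence B (its 5th entry): 15.

15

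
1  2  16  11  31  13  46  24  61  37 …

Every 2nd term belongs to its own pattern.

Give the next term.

Positions 1, 3, 5, … form one subsequence and positions 2, 4, 6, … form another.
Track A: 1, 16, 31, 46, 61. Linear: a_n = -14 + 15·n.
Track B: 2, 11, 13, 24, 37. A Fibonacci-like recurrence a_n = a_{n-1} + a_{n-2}.
Term 11 comes from track A (its 6th entry): 76.

76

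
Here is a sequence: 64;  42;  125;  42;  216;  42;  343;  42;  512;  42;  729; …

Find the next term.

The terms cycle through 2 interleaved subsequences.
Track A: 64, 125, 216, 343, 512, 729. Consecutive cubes n³ from n = 4.
Track B: 42, 42, 42, 42, 42. Constant 42.
Term 12 comes from track B (its 6th entry): 42.

42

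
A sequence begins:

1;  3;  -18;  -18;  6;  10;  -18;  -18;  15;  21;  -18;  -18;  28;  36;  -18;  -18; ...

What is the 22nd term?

The slot pattern repeats as AABB (period 4), so there are 2 interleaved tracks.
Stream A: 1, 3, 6, 10, 15, 21, 28, 36 — triangular numbers starting at T_1.
Stream B: -18, -18, -18, -18, -18, -18, -18, -18 — the constant sequence -18.
Position 22 → stream A, term 12 = 78.

78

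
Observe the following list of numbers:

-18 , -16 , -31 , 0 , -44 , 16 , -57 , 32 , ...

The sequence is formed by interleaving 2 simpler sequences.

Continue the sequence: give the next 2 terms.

The terms cycle through 2 interleaved subsequences.
Stream A = -18, -31, -44, -57: arithmetic with common difference −13.
Stream B = -16, 0, 16, 32: arithmetic, step +16.
The 9th slot belongs to stream A; its 5th term is -70.
Term 10 comes from stream B (its 5th entry): 48.

-70, 48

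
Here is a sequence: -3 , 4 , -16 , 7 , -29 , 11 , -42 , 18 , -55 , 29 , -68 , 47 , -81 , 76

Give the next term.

Odd-indexed and even-indexed terms follow separate rules.
Track A: -3, -16, -29, -42, -55, -68, -81 (subtracting 13 each time).
Track B: 4, 7, 11, 18, 29, 47, 76 (a Fibonacci-like recurrence a_n = a_{n-1} + a_{n-2}).
Position 15 → track A, term 8 = -94.

-94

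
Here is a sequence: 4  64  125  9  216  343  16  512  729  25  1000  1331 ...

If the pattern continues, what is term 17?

Positions follow the repeating pattern ABB; grouping by letter gives 2 tracks.
Track A: 4, 9, 16, 25 (consecutive squares n² from n = 2).
Track B: 64, 125, 216, 343, 512, 729, 1000, 1331 (perfect cubes starting at 4³).
Term 17 comes from track B (its 11th entry): 2744.

2744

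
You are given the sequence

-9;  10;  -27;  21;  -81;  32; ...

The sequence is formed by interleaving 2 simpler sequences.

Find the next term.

The terms cycle through 2 interleaved subsequences.
Subsequence A = -9, -27, -81: a geometric progression (common ratio 3).
Subsequence B = 10, 21, 32: linear: a_n = -1 + 11·n.
Position 7 → subsequence A, term 4 = -243.

-243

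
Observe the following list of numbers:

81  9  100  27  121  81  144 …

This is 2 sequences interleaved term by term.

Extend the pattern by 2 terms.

243, 169

Positions 1, 3, 5, … form one subsequence and positions 2, 4, 6, … form another.
Subsequence A: 81, 100, 121, 144 (the squares 9², 10², 11², …).
Subsequence B: 9, 27, 81 (a geometric progression (common ratio 3)).
The 8th slot belongs to subsequence B; its 4th term is 243.
Position 9 → subsequence A, term 5 = 169.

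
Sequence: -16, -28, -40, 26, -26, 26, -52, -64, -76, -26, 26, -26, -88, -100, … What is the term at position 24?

-26

Reading positions in blocks of 6 reveals the pattern AAABBB — 2 tracks woven together.
Track A = -16, -28, -40, -52, -64, -76, -88, -100: linear: a_n = -4 − 12·n.
Track B = 26, -26, 26, -26, 26, -26: alternating ±26.
Term 24 comes from track B (its 12th entry): -26.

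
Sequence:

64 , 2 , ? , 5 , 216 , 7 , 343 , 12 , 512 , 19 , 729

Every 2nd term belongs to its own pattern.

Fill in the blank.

125

Split by position mod 2 into 2 tracks.
Stream A is 64, ?, 216, 343, 512, 729, which is the cubes 4³, 5³, 6³, ….
Stream B is 2, 5, 7, 12, 19, which is each term equals the sum of the previous two.
So the missing entry in stream A is 125.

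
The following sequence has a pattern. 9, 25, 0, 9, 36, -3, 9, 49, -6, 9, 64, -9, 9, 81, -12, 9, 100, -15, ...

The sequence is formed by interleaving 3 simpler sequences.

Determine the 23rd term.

The terms cycle through 3 interleaved subsequences.
Stream A: 9, 9, 9, 9, 9, 9 — constant 9.
Stream B: 25, 36, 49, 64, 81, 100 — the squares 5², 6², 7², ….
Stream C: 0, -3, -6, -9, -12, -15 — arithmetic, step −3.
The 23rd slot belongs to stream B; its 8th term is 144.

144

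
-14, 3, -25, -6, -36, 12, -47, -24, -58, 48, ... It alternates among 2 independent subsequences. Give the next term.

-69

Split by position mod 2 into 2 tracks.
Subsequence A = -14, -25, -36, -47, -58: arithmetic with common difference −11.
Subsequence B = 3, -6, 12, -24, 48: multiplying by -2 each time.
Position 11 falls in subsequence A as its term 6, giving -69.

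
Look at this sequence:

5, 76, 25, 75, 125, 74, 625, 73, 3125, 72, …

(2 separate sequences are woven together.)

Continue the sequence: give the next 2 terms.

Split by position mod 2 into 2 tracks.
Track A = 5, 25, 125, 625, 3125: powers of 5.
Track B = 76, 75, 74, 73, 72: subtracting 1 each time.
Term 11 comes from track A (its 6th entry): 15625.
Position 12 → track B, term 6 = 71.

15625, 71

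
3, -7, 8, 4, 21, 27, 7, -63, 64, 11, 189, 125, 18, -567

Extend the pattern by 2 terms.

216, 29

Taking every 3rd term gives 3 separate tracks.
Track A: 3, 4, 7, 11, 18 — each term equals the sum of the previous two.
Track B: -7, 21, -63, 189, -567 — geometric with ratio -3.
Track C: 8, 27, 64, 125 — perfect cubes starting at 2³.
Term 15 comes from track C (its 5th entry): 216.
Position 16 → track A, term 6 = 29.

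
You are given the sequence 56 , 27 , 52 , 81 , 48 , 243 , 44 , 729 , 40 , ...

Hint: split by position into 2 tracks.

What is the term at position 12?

Positions 1, 3, 5, … form one subsequence and positions 2, 4, 6, … form another.
Stream A: 56, 52, 48, 44, 40. Arithmetic, step −4.
Stream B: 27, 81, 243, 729. Powers of 3.
Term 12 comes from stream B (its 6th entry): 6561.

6561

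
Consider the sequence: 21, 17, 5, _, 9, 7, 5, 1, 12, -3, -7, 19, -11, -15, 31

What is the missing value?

Reading positions in blocks of 3 reveals the pattern AAB — 2 tracks woven together.
Subsequence A: 21, 17, ?, 9, 5, 1, -3, -7, -11, -15 (arithmetic, step −4).
Subsequence B: 5, 7, 12, 19, 31 (Fibonacci-style (each term is the sum of the two before it)).
Filling subsequence A at index 3 by its rule yields 13.

13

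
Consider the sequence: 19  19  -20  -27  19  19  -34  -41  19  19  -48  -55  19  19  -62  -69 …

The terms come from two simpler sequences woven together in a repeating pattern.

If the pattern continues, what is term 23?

-90

Positions follow the repeating pattern AABB; grouping by letter gives 2 tracks.
Track A: 19, 19, 19, 19, 19, 19, 19, 19. Constant 19.
Track B: -20, -27, -34, -41, -48, -55, -62, -69. Linear: a_n = -13 − 7·n.
Position 23 falls in track B as its term 11, giving -90.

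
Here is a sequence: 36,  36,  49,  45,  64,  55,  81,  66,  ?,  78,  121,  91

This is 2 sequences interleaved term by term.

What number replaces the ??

100

Taking every 2nd term gives 2 separate tracks.
Subsequence A: 36, 49, 64, 81, ?, 121. Consecutive squares n² from n = 6.
Subsequence B: 36, 45, 55, 66, 78, 91. The triangular numbers T_8, T_9, ….
Subsequence A's pattern makes the blank 100.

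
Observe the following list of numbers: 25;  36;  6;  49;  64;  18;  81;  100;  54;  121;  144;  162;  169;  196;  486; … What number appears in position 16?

Reading positions in blocks of 3 reveals the pattern AAB — 2 tracks woven together.
Track A: 25, 36, 49, 64, 81, 100, 121, 144, 169, 196 — perfect squares starting at 5².
Track B: 6, 18, 54, 162, 486 — geometric, ×3 each step.
Term 16 comes from track A (its 11th entry): 225.

225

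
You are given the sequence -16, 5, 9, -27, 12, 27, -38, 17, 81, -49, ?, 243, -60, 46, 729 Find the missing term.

Taking every 3rd term gives 3 separate tracks.
Subsequence A: -16, -27, -38, -49, -60. Subtracting 11 each time.
Subsequence B: 5, 12, 17, ?, 46. Fibonacci-style (each term is the sum of the two before it).
Subsequence C: 9, 27, 81, 243, 729. Powers of 3.
Filling subsequence B at index 4 by its rule yields 29.

29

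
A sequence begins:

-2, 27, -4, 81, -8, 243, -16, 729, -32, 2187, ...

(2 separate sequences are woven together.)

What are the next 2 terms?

Odd-indexed and even-indexed terms follow separate rules.
Subsequence A is -2, -4, -8, -16, -32, which is geometric with ratio 2.
Subsequence B is 27, 81, 243, 729, 2187, which is powers of 3.
Term 11 comes from subsequence A (its 6th entry): -64.
The 12th slot belongs to subsequence B; its 6th term is 6561.

-64, 6561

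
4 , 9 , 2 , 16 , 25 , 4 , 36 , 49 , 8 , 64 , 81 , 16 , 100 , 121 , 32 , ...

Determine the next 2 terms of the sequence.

Positions follow the repeating pattern AAB; grouping by letter gives 2 tracks.
Track A is 4, 9, 16, 25, 36, 49, 64, 81, 100, 121, which is the squares 2², 3², 4², ….
Track B is 2, 4, 8, 16, 32, which is successive powers of 2.
The 16th slot belongs to track A; its 11th term is 144.
Term 17 comes from track A (its 12th entry): 169.

144, 169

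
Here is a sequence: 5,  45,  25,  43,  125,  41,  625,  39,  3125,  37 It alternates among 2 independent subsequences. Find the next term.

15625

Taking every 2nd term gives 2 separate tracks.
Track A = 5, 25, 125, 625, 3125: powers of 5.
Track B = 45, 43, 41, 39, 37: arithmetic with common difference −2.
Position 11 → track A, term 6 = 15625.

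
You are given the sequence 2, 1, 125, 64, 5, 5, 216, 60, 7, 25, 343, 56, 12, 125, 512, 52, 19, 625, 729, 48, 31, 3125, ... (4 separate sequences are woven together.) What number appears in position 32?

The terms cycle through 4 interleaved subsequences.
Subsequence A: 2, 5, 7, 12, 19, 31. Each term equals the sum of the previous two.
Subsequence B: 1, 5, 25, 125, 625, 3125. A geometric progression (common ratio 5).
Subsequence C: 125, 216, 343, 512, 729. Perfect cubes starting at 5³.
Subsequence D: 64, 60, 56, 52, 48. Arithmetic, step −4.
Position 32 → subsequence D, term 8 = 36.

36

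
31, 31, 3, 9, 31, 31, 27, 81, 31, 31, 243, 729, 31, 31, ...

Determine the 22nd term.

31

Reading positions in blocks of 4 reveals the pattern AABB — 2 tracks woven together.
Track A = 31, 31, 31, 31, 31, 31, 31, 31: constant 31.
Track B = 3, 9, 27, 81, 243, 729: multiplying by 3 each time.
Position 22 → track A, term 12 = 31.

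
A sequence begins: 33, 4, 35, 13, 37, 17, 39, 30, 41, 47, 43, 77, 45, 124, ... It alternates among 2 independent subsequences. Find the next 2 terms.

47, 201

Odd-indexed and even-indexed terms follow separate rules.
Stream A = 33, 35, 37, 39, 41, 43, 45: arithmetic with common difference +2.
Stream B = 4, 13, 17, 30, 47, 77, 124: Fibonacci-style (each term is the sum of the two before it).
Position 15 → stream A, term 8 = 47.
Position 16 falls in stream B as its term 8, giving 201.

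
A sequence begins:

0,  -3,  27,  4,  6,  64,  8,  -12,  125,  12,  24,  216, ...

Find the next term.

16

The terms cycle through 3 interleaved subsequences.
Track A is 0, 4, 8, 12, which is arithmetic, step +4.
Track B is -3, 6, -12, 24, which is a geometric progression (common ratio -2).
Track C is 27, 64, 125, 216, which is perfect cubes starting at 3³.
Term 13 comes from track A (its 5th entry): 16.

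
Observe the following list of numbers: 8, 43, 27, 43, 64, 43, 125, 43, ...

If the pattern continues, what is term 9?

216

Split by position mod 2 into 2 tracks.
Stream A: 8, 27, 64, 125 — the cubes 2³, 3³, 4³, ….
Stream B: 43, 43, 43, 43 — the constant sequence 43.
Position 9 falls in stream A as its term 5, giving 216.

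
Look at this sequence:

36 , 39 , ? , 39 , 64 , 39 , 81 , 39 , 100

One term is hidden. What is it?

Odd-indexed and even-indexed terms follow separate rules.
Track A is 36, ?, 64, 81, 100, which is the squares 6², 7², 8², ….
Track B is 39, 39, 39, 39, which is always 39.
So the missing entry in track A is 49.

49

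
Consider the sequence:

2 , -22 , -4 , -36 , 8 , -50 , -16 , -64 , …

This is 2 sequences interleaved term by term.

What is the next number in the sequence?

32

Split by position mod 2 into 2 tracks.
Subsequence A: 2, -4, 8, -16. Geometric with ratio -2.
Subsequence B: -22, -36, -50, -64. Subtracting 14 each time.
Position 9 → subsequence A, term 5 = 32.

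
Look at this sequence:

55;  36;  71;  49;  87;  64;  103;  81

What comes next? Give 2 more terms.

The terms cycle through 2 interleaved subsequences.
Track A = 55, 71, 87, 103: arithmetic, step +16.
Track B = 36, 49, 64, 81: the squares 6², 7², 8², ….
Position 9 → track A, term 5 = 119.
Term 10 comes from track B (its 5th entry): 100.

119, 100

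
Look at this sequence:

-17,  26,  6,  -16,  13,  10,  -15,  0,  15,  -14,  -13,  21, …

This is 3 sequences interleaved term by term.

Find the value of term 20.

Split by position mod 3: positions 1, 4, 7, … form one track, and each other residue class forms its own.
Subsequence A: -17, -16, -15, -14 — arithmetic with common difference +1.
Subsequence B: 26, 13, 0, -13 — arithmetic, step −13.
Subsequence C: 6, 10, 15, 21 — triangular numbers n(n+1)/2 for n = 3, 4, ….
Position 20 → subsequence B, term 7 = -52.

-52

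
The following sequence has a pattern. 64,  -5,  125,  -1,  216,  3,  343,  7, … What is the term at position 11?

729

Taking every 2nd term gives 2 separate tracks.
Subsequence A: 64, 125, 216, 343 (the cubes 4³, 5³, 6³, …).
Subsequence B: -5, -1, 3, 7 (arithmetic with common difference +4).
The 11th slot belongs to subsequence A; its 6th term is 729.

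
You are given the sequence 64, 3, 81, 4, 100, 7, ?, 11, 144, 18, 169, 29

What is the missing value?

Taking every 2nd term gives 2 separate tracks.
Track A is 64, 81, 100, ?, 144, 169, which is the squares 8², 9², 10², ….
Track B is 3, 4, 7, 11, 18, 29, which is each term equals the sum of the previous two.
Track A's pattern makes the blank 121.

121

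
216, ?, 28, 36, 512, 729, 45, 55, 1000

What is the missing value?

The slot pattern repeats as AABB (period 4), so there are 2 interleaved tracks.
Track A = 216, ?, 512, 729, 1000: the cubes 6³, 7³, 8³, ….
Track B = 28, 36, 45, 55: triangular numbers n(n+1)/2 for n = 7, 8, ….
Filling track A at index 2 by its rule yields 343.

343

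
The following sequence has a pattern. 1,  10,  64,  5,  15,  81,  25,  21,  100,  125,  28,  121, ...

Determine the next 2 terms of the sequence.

Split by position mod 3: positions 1, 4, 7, … form one track, and each other residue class forms its own.
Stream A: 1, 5, 25, 125 (powers 5^0, 5^1, 5^2, …).
Stream B: 10, 15, 21, 28 (the triangular numbers T_4, T_5, …).
Stream C: 64, 81, 100, 121 (the squares 8², 9², 10², …).
The 13th slot belongs to stream A; its 5th term is 625.
Position 14 falls in stream B as its term 5, giving 36.

625, 36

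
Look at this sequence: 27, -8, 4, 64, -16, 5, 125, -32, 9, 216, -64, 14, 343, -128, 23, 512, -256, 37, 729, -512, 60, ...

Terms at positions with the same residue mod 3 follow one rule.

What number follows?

1000

The terms cycle through 3 interleaved subsequences.
Subsequence A = 27, 64, 125, 216, 343, 512, 729: the cubes 3³, 4³, 5³, ….
Subsequence B = -8, -16, -32, -64, -128, -256, -512: multiplying by 2 each time.
Subsequence C = 4, 5, 9, 14, 23, 37, 60: Fibonacci-style (each term is the sum of the two before it).
Position 22 → subsequence A, term 8 = 1000.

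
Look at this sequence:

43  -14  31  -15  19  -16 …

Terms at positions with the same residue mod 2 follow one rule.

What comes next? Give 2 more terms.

7, -17

Positions 1, 3, 5, … form one subsequence and positions 2, 4, 6, … form another.
Track A: 43, 31, 19. Arithmetic, step −12.
Track B: -14, -15, -16. Arithmetic, step −1.
Position 7 → track A, term 4 = 7.
The 8th slot belongs to track B; its 4th term is -17.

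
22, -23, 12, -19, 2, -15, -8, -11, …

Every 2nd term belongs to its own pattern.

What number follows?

Split by position mod 2 into 2 tracks.
Stream A is 22, 12, 2, -8, which is arithmetic with common difference −10.
Stream B is -23, -19, -15, -11, which is linear: a_n = -27 + 4·n.
Term 9 comes from stream A (its 5th entry): -18.

-18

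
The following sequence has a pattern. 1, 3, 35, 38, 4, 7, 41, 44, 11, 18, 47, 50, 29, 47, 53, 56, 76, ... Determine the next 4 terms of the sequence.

123, 59, 62, 199

Positions follow the repeating pattern AABB; grouping by letter gives 2 tracks.
Subsequence A: 1, 3, 4, 7, 11, 18, 29, 47, 76 — Fibonacci-style (each term is the sum of the two before it).
Subsequence B: 35, 38, 41, 44, 47, 50, 53, 56 — arithmetic with common difference +3.
The 18th slot belongs to subsequence A; its 10th term is 123.
The 19th slot belongs to subsequence B; its 9th term is 59.
Term 20 comes from subsequence B (its 10th entry): 62.
Term 21 comes from subsequence A (its 11th entry): 199.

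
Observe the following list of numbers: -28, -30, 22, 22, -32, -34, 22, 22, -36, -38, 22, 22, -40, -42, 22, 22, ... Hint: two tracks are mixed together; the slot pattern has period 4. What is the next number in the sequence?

-44

Positions follow the repeating pattern AABB; grouping by letter gives 2 tracks.
Track A: -28, -30, -32, -34, -36, -38, -40, -42. Linear: a_n = -26 − 2·n.
Track B: 22, 22, 22, 22, 22, 22, 22, 22. The constant sequence 22.
Term 17 comes from track A (its 9th entry): -44.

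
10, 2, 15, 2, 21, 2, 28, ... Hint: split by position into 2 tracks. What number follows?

2

The terms cycle through 2 interleaved subsequences.
Stream A: 10, 15, 21, 28. Triangular numbers starting at T_4.
Stream B: 2, 2, 2. Always 2.
The 8th slot belongs to stream B; its 4th term is 2.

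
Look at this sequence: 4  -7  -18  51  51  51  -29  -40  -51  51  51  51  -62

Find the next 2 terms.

Positions follow the repeating pattern AAABBB; grouping by letter gives 2 tracks.
Track A = 4, -7, -18, -29, -40, -51, -62: subtracting 11 each time.
Track B = 51, 51, 51, 51, 51, 51: constant 51.
Position 14 falls in track A as its term 8, giving -73.
Position 15 falls in track A as its term 9, giving -84.

-73, -84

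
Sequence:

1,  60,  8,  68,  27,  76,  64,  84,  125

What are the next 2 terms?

Odd-indexed and even-indexed terms follow separate rules.
Stream A = 1, 8, 27, 64, 125: consecutive cubes n³ from n = 1.
Stream B = 60, 68, 76, 84: arithmetic, step +8.
Position 10 → stream B, term 5 = 92.
Position 11 falls in stream A as its term 6, giving 216.

92, 216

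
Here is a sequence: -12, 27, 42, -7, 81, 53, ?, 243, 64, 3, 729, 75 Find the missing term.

-2

Read the sequence 3 terms at a time; column i is its own pattern.
Subsequence A: -12, -7, ?, 3 (linear: a_n = -17 + 5·n).
Subsequence B: 27, 81, 243, 729 (successive powers of 3).
Subsequence C: 42, 53, 64, 75 (linear: a_n = 31 + 11·n).
The gap is subsequence A's term 3; the rule gives -2.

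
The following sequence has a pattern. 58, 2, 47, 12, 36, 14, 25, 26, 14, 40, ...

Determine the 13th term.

-8

Split by position mod 2 into 2 tracks.
Track A is 58, 47, 36, 25, 14, which is subtracting 11 each time.
Track B is 2, 12, 14, 26, 40, which is each term equals the sum of the previous two.
Term 13 comes from track A (its 7th entry): -8.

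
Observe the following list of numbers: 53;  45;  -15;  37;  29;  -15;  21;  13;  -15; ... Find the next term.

5

Reading positions in blocks of 3 reveals the pattern AAB — 2 tracks woven together.
Stream A: 53, 45, 37, 29, 21, 13. Arithmetic with common difference −8.
Stream B: -15, -15, -15. The constant sequence -15.
Position 10 falls in stream A as its term 7, giving 5.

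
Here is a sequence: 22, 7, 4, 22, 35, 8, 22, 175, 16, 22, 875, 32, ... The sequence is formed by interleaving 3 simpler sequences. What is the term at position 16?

The terms cycle through 3 interleaved subsequences.
Subsequence A = 22, 22, 22, 22: constant 22.
Subsequence B = 7, 35, 175, 875: a geometric progression (common ratio 5).
Subsequence C = 4, 8, 16, 32: successive powers of 2.
Term 16 comes from subsequence A (its 6th entry): 22.

22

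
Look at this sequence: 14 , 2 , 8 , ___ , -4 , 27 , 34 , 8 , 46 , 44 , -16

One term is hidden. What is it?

Split by position mod 3 into 3 tracks.
Stream A: 14, ?, 34, 44 (arithmetic with common difference +10).
Stream B: 2, -4, 8, -16 (geometric, ×-2 each step).
Stream C: 8, 27, 46 (arithmetic, step +19).
So the missing entry in stream A is 24.

24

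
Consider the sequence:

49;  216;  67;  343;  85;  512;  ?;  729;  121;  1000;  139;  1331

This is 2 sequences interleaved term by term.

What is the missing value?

Odd-indexed and even-indexed terms follow separate rules.
Subsequence A is 49, 67, 85, ?, 121, 139, which is adding 18 each time.
Subsequence B is 216, 343, 512, 729, 1000, 1331, which is consecutive cubes n³ from n = 6.
Filling subsequence A at index 4 by its rule yields 103.

103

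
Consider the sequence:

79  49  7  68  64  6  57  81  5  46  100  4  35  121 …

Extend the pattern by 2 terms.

3, 24

Taking every 3rd term gives 3 separate tracks.
Stream A is 79, 68, 57, 46, 35, which is linear: a_n = 90 − 11·n.
Stream B is 49, 64, 81, 100, 121, which is the squares 7², 8², 9², ….
Stream C is 7, 6, 5, 4, which is subtracting 1 each time.
Position 15 → stream C, term 5 = 3.
Term 16 comes from stream A (its 6th entry): 24.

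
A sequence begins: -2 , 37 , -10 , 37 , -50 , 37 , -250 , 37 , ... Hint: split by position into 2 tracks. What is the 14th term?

37

Positions 1, 3, 5, … form one subsequence and positions 2, 4, 6, … form another.
Stream A: -2, -10, -50, -250 — a geometric progression (common ratio 5).
Stream B: 37, 37, 37, 37 — the constant sequence 37.
Position 14 falls in stream B as its term 7, giving 37.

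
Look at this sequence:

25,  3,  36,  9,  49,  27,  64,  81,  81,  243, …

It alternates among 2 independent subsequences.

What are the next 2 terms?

Positions 1, 3, 5, … form one subsequence and positions 2, 4, 6, … form another.
Subsequence A: 25, 36, 49, 64, 81 — the squares 5², 6², 7², ….
Subsequence B: 3, 9, 27, 81, 243 — multiplying by 3 each time.
Term 11 comes from subsequence A (its 6th entry): 100.
Position 12 → subsequence B, term 6 = 729.

100, 729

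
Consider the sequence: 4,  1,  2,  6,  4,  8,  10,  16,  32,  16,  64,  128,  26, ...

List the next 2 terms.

256, 512

The slot pattern repeats as ABB (period 3), so there are 2 interleaved tracks.
Track A is 4, 6, 10, 16, 26, which is Fibonacci-style (each term is the sum of the two before it).
Track B is 1, 2, 4, 8, 16, 32, 64, 128, which is successive powers of 2.
Position 14 falls in track B as its term 9, giving 256.
Term 15 comes from track B (its 10th entry): 512.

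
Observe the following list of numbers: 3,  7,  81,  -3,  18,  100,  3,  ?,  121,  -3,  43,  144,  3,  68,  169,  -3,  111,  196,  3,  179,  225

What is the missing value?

Split by position mod 3 into 3 tracks.
Track A: 3, -3, 3, -3, 3, -3, 3 (the oscillation 3·(−1)^(n+1)).
Track B: 7, 18, ?, 43, 68, 111, 179 (Fibonacci-style (each term is the sum of the two before it)).
Track C: 81, 100, 121, 144, 169, 196, 225 (consecutive squares n² from n = 9).
Filling track B at index 3 by its rule yields 25.

25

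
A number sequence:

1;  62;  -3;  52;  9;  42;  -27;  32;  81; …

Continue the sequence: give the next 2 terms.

22, -243

Split by position mod 2 into 2 tracks.
Track A is 1, -3, 9, -27, 81, which is a geometric progression (common ratio -3).
Track B is 62, 52, 42, 32, which is arithmetic, step −10.
Position 10 → track B, term 5 = 22.
Position 11 falls in track A as its term 6, giving -243.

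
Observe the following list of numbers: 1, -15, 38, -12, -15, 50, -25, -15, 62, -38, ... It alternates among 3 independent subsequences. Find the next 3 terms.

Taking every 3rd term gives 3 separate tracks.
Track A: 1, -12, -25, -38 (arithmetic, step −13).
Track B: -15, -15, -15 (always -15).
Track C: 38, 50, 62 (linear: a_n = 26 + 12·n).
Position 11 → track B, term 4 = -15.
Term 12 comes from track C (its 4th entry): 74.
Position 13 → track A, term 5 = -51.

-15, 74, -51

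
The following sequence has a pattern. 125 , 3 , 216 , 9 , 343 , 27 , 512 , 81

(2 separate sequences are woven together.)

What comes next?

Split by position mod 2 into 2 tracks.
Track A: 125, 216, 343, 512 — consecutive cubes n³ from n = 5.
Track B: 3, 9, 27, 81 — successive powers of 3.
Term 9 comes from track A (its 5th entry): 729.

729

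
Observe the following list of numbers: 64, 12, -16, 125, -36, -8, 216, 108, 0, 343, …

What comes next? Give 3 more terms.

-324, 8, 512

Split by position mod 3 into 3 tracks.
Track A: 64, 125, 216, 343. The cubes 4³, 5³, 6³, ….
Track B: 12, -36, 108. A geometric progression (common ratio -3).
Track C: -16, -8, 0. Linear: a_n = -24 + 8·n.
The 11th slot belongs to track B; its 4th term is -324.
The 12th slot belongs to track C; its 4th term is 8.
Position 13 falls in track A as its term 5, giving 512.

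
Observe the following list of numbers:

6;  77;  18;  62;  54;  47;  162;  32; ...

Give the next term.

486

Positions 1, 3, 5, … form one subsequence and positions 2, 4, 6, … form another.
Track A: 6, 18, 54, 162 (a geometric progression (common ratio 3)).
Track B: 77, 62, 47, 32 (subtracting 15 each time).
Position 9 → track A, term 5 = 486.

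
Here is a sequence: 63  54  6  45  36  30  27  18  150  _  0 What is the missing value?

9

Reading positions in blocks of 3 reveals the pattern AAB — 2 tracks woven together.
Subsequence A is 63, 54, 45, 36, 27, 18, ?, 0, which is linear: a_n = 72 − 9·n.
Subsequence B is 6, 30, 150, which is geometric, ×5 each step.
So the missing entry in subsequence A is 9.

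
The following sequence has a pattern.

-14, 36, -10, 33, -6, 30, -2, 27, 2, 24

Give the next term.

6

The terms cycle through 2 interleaved subsequences.
Stream A is -14, -10, -6, -2, 2, which is linear: a_n = -18 + 4·n.
Stream B is 36, 33, 30, 27, 24, which is arithmetic with common difference −3.
The 11th slot belongs to stream A; its 6th term is 6.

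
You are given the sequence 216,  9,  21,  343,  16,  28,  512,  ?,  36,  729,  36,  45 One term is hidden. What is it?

Split by position mod 3 into 3 tracks.
Track A: 216, 343, 512, 729 (perfect cubes starting at 6³).
Track B: 9, 16, ?, 36 (perfect squares starting at 3²).
Track C: 21, 28, 36, 45 (the triangular numbers T_6, T_7, …).
The gap is track B's term 3; the rule gives 25.

25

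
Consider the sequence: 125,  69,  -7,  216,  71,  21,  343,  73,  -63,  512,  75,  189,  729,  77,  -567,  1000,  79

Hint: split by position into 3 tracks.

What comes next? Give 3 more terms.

1701, 1331, 81

Taking every 3rd term gives 3 separate tracks.
Track A = 125, 216, 343, 512, 729, 1000: the cubes 5³, 6³, 7³, ….
Track B = 69, 71, 73, 75, 77, 79: arithmetic, step +2.
Track C = -7, 21, -63, 189, -567: a geometric progression (common ratio -3).
The 18th slot belongs to track C; its 6th term is 1701.
The 19th slot belongs to track A; its 7th term is 1331.
The 20th slot belongs to track B; its 7th term is 81.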